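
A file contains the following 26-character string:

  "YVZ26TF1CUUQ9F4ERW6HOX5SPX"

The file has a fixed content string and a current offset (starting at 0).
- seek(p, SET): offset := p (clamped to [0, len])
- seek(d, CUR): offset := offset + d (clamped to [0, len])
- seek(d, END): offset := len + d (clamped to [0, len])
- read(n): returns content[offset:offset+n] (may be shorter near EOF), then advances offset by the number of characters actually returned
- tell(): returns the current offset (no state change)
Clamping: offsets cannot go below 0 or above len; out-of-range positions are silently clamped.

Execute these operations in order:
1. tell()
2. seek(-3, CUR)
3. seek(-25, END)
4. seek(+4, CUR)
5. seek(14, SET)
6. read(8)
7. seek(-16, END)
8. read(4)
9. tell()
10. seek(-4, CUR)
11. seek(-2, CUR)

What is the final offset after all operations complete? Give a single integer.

Answer: 8

Derivation:
After 1 (tell()): offset=0
After 2 (seek(-3, CUR)): offset=0
After 3 (seek(-25, END)): offset=1
After 4 (seek(+4, CUR)): offset=5
After 5 (seek(14, SET)): offset=14
After 6 (read(8)): returned '4ERW6HOX', offset=22
After 7 (seek(-16, END)): offset=10
After 8 (read(4)): returned 'UQ9F', offset=14
After 9 (tell()): offset=14
After 10 (seek(-4, CUR)): offset=10
After 11 (seek(-2, CUR)): offset=8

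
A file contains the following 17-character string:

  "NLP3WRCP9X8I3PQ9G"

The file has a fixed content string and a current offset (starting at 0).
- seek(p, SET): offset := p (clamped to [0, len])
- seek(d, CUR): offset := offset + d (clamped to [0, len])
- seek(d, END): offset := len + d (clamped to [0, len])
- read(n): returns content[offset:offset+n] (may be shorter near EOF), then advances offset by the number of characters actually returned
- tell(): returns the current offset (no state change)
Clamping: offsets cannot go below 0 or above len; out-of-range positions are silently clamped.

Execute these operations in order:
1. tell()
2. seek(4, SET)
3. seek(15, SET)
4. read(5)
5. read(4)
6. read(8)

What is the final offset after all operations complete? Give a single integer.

Answer: 17

Derivation:
After 1 (tell()): offset=0
After 2 (seek(4, SET)): offset=4
After 3 (seek(15, SET)): offset=15
After 4 (read(5)): returned '9G', offset=17
After 5 (read(4)): returned '', offset=17
After 6 (read(8)): returned '', offset=17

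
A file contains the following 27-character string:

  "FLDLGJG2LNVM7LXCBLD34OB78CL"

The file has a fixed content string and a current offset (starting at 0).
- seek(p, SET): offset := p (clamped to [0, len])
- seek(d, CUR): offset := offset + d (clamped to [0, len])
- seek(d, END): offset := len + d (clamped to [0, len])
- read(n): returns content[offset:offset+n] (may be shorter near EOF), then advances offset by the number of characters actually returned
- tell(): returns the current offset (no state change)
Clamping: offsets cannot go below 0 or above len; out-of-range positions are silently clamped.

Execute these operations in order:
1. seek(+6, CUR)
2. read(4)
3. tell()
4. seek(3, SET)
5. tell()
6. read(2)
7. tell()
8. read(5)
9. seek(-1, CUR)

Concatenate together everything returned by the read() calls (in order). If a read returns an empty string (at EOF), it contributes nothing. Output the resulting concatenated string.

After 1 (seek(+6, CUR)): offset=6
After 2 (read(4)): returned 'G2LN', offset=10
After 3 (tell()): offset=10
After 4 (seek(3, SET)): offset=3
After 5 (tell()): offset=3
After 6 (read(2)): returned 'LG', offset=5
After 7 (tell()): offset=5
After 8 (read(5)): returned 'JG2LN', offset=10
After 9 (seek(-1, CUR)): offset=9

Answer: G2LNLGJG2LN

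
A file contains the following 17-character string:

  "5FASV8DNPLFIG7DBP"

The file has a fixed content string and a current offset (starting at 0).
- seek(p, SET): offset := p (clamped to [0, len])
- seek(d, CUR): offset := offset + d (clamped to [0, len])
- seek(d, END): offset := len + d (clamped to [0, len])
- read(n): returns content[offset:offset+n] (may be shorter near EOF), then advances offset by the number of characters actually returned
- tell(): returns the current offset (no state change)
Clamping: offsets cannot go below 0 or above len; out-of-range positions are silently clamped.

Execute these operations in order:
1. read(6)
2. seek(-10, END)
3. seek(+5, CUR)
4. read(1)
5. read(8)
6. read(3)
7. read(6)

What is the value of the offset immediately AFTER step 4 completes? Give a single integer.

Answer: 13

Derivation:
After 1 (read(6)): returned '5FASV8', offset=6
After 2 (seek(-10, END)): offset=7
After 3 (seek(+5, CUR)): offset=12
After 4 (read(1)): returned 'G', offset=13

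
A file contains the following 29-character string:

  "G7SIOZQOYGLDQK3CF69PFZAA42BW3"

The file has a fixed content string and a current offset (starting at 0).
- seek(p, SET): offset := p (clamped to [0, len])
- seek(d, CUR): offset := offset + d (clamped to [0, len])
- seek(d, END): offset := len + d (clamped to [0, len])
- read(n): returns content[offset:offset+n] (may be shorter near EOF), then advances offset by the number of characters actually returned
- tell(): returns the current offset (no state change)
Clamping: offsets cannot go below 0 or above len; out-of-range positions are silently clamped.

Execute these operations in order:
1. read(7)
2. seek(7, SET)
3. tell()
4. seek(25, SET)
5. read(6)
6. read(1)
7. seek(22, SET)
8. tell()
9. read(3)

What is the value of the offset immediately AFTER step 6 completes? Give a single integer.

Answer: 29

Derivation:
After 1 (read(7)): returned 'G7SIOZQ', offset=7
After 2 (seek(7, SET)): offset=7
After 3 (tell()): offset=7
After 4 (seek(25, SET)): offset=25
After 5 (read(6)): returned '2BW3', offset=29
After 6 (read(1)): returned '', offset=29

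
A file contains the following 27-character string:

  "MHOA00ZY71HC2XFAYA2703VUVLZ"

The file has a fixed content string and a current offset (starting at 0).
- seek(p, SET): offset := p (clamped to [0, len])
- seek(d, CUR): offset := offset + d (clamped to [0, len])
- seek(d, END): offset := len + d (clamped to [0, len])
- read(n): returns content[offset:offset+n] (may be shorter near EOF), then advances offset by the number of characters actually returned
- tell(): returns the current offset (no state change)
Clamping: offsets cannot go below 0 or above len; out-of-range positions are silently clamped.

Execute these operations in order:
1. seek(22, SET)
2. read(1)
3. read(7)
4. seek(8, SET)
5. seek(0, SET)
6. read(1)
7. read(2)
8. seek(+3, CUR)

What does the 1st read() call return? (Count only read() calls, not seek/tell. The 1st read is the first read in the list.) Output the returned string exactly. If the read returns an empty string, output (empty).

Answer: V

Derivation:
After 1 (seek(22, SET)): offset=22
After 2 (read(1)): returned 'V', offset=23
After 3 (read(7)): returned 'UVLZ', offset=27
After 4 (seek(8, SET)): offset=8
After 5 (seek(0, SET)): offset=0
After 6 (read(1)): returned 'M', offset=1
After 7 (read(2)): returned 'HO', offset=3
After 8 (seek(+3, CUR)): offset=6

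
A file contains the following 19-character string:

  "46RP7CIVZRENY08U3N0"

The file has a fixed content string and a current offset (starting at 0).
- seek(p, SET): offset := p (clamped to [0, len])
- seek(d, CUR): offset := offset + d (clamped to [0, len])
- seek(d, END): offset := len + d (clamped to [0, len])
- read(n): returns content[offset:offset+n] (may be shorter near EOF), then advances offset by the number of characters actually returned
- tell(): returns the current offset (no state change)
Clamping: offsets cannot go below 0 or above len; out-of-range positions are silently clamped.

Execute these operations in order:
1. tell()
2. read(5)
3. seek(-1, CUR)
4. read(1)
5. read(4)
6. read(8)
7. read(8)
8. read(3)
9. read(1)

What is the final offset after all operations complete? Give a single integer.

After 1 (tell()): offset=0
After 2 (read(5)): returned '46RP7', offset=5
After 3 (seek(-1, CUR)): offset=4
After 4 (read(1)): returned '7', offset=5
After 5 (read(4)): returned 'CIVZ', offset=9
After 6 (read(8)): returned 'RENY08U3', offset=17
After 7 (read(8)): returned 'N0', offset=19
After 8 (read(3)): returned '', offset=19
After 9 (read(1)): returned '', offset=19

Answer: 19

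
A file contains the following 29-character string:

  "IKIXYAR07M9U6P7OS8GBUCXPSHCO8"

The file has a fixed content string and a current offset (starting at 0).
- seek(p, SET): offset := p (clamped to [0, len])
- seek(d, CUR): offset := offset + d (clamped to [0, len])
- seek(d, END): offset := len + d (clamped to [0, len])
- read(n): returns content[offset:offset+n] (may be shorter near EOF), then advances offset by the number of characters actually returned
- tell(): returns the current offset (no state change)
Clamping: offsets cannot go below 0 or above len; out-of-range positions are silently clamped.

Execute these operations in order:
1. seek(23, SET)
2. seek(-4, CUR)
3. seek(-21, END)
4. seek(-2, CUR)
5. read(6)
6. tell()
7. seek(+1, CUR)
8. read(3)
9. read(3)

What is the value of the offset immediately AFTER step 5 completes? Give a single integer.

After 1 (seek(23, SET)): offset=23
After 2 (seek(-4, CUR)): offset=19
After 3 (seek(-21, END)): offset=8
After 4 (seek(-2, CUR)): offset=6
After 5 (read(6)): returned 'R07M9U', offset=12

Answer: 12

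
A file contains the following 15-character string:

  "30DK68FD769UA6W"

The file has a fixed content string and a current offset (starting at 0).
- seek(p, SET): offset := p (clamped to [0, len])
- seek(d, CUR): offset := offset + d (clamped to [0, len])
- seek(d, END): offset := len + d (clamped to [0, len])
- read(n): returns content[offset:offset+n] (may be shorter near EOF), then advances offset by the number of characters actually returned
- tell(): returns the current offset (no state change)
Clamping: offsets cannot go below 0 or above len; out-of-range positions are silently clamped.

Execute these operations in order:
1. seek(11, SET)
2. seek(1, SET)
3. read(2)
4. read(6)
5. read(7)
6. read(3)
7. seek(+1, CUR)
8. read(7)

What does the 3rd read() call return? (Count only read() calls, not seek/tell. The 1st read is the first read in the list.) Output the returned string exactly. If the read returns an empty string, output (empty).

After 1 (seek(11, SET)): offset=11
After 2 (seek(1, SET)): offset=1
After 3 (read(2)): returned '0D', offset=3
After 4 (read(6)): returned 'K68FD7', offset=9
After 5 (read(7)): returned '69UA6W', offset=15
After 6 (read(3)): returned '', offset=15
After 7 (seek(+1, CUR)): offset=15
After 8 (read(7)): returned '', offset=15

Answer: 69UA6W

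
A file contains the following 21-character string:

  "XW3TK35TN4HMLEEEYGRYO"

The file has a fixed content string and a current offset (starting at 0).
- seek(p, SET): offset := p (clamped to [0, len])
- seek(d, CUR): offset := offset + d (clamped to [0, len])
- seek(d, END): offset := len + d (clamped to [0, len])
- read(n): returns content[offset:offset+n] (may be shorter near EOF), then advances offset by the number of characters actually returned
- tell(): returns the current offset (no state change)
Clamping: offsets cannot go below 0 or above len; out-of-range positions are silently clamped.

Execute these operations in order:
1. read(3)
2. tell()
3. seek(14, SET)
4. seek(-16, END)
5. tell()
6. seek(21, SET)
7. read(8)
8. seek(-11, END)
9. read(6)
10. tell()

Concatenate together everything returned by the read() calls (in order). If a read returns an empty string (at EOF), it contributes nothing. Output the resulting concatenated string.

Answer: XW3HMLEEE

Derivation:
After 1 (read(3)): returned 'XW3', offset=3
After 2 (tell()): offset=3
After 3 (seek(14, SET)): offset=14
After 4 (seek(-16, END)): offset=5
After 5 (tell()): offset=5
After 6 (seek(21, SET)): offset=21
After 7 (read(8)): returned '', offset=21
After 8 (seek(-11, END)): offset=10
After 9 (read(6)): returned 'HMLEEE', offset=16
After 10 (tell()): offset=16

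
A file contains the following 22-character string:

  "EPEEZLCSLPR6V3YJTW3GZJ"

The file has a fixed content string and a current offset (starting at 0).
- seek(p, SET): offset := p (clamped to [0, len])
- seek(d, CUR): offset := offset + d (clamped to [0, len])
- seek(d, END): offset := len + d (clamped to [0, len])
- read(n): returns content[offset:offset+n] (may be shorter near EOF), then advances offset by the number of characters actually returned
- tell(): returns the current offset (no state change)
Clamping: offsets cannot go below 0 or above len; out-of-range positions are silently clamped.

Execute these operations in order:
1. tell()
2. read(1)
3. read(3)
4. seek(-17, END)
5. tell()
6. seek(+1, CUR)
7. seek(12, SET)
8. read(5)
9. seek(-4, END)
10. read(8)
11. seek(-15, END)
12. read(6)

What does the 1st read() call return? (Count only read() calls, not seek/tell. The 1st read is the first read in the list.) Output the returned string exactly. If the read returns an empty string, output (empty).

After 1 (tell()): offset=0
After 2 (read(1)): returned 'E', offset=1
After 3 (read(3)): returned 'PEE', offset=4
After 4 (seek(-17, END)): offset=5
After 5 (tell()): offset=5
After 6 (seek(+1, CUR)): offset=6
After 7 (seek(12, SET)): offset=12
After 8 (read(5)): returned 'V3YJT', offset=17
After 9 (seek(-4, END)): offset=18
After 10 (read(8)): returned '3GZJ', offset=22
After 11 (seek(-15, END)): offset=7
After 12 (read(6)): returned 'SLPR6V', offset=13

Answer: E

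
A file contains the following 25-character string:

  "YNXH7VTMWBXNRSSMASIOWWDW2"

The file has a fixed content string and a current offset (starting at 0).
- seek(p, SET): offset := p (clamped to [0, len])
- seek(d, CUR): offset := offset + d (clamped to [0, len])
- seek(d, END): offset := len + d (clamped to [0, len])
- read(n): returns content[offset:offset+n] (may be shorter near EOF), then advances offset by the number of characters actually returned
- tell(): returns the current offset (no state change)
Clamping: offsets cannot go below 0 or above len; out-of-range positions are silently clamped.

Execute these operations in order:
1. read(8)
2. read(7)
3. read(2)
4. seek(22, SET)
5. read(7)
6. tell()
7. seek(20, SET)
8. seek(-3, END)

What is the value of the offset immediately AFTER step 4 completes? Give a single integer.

Answer: 22

Derivation:
After 1 (read(8)): returned 'YNXH7VTM', offset=8
After 2 (read(7)): returned 'WBXNRSS', offset=15
After 3 (read(2)): returned 'MA', offset=17
After 4 (seek(22, SET)): offset=22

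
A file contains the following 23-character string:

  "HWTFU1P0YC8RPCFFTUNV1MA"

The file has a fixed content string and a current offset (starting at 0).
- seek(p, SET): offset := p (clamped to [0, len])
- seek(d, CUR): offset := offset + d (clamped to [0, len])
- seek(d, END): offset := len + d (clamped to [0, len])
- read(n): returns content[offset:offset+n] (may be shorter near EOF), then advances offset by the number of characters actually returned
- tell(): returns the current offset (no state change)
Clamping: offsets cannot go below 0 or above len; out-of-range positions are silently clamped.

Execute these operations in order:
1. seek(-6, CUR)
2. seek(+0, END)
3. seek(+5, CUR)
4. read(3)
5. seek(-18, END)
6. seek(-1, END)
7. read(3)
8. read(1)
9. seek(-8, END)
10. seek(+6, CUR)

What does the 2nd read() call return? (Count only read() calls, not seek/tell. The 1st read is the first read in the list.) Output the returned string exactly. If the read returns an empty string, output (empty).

Answer: A

Derivation:
After 1 (seek(-6, CUR)): offset=0
After 2 (seek(+0, END)): offset=23
After 3 (seek(+5, CUR)): offset=23
After 4 (read(3)): returned '', offset=23
After 5 (seek(-18, END)): offset=5
After 6 (seek(-1, END)): offset=22
After 7 (read(3)): returned 'A', offset=23
After 8 (read(1)): returned '', offset=23
After 9 (seek(-8, END)): offset=15
After 10 (seek(+6, CUR)): offset=21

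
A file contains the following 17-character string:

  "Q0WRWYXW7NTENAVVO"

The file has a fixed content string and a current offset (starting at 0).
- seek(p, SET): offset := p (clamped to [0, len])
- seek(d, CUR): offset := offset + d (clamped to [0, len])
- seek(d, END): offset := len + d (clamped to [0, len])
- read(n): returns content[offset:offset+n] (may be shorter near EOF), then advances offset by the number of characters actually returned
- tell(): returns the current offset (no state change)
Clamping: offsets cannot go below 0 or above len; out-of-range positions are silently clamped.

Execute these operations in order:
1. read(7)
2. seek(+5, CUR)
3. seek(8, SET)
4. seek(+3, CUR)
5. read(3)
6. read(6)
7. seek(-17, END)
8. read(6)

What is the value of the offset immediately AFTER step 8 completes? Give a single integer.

After 1 (read(7)): returned 'Q0WRWYX', offset=7
After 2 (seek(+5, CUR)): offset=12
After 3 (seek(8, SET)): offset=8
After 4 (seek(+3, CUR)): offset=11
After 5 (read(3)): returned 'ENA', offset=14
After 6 (read(6)): returned 'VVO', offset=17
After 7 (seek(-17, END)): offset=0
After 8 (read(6)): returned 'Q0WRWY', offset=6

Answer: 6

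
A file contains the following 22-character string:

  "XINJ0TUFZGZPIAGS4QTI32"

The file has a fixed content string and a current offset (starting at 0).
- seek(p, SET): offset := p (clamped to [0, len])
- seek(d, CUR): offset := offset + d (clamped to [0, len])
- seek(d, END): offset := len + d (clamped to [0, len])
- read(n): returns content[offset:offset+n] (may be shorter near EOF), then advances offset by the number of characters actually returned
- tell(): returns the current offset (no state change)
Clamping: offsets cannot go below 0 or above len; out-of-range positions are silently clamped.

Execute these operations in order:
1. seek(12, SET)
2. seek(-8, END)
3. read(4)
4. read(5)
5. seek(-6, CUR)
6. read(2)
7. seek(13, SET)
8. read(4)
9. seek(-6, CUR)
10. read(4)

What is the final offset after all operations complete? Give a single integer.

After 1 (seek(12, SET)): offset=12
After 2 (seek(-8, END)): offset=14
After 3 (read(4)): returned 'GS4Q', offset=18
After 4 (read(5)): returned 'TI32', offset=22
After 5 (seek(-6, CUR)): offset=16
After 6 (read(2)): returned '4Q', offset=18
After 7 (seek(13, SET)): offset=13
After 8 (read(4)): returned 'AGS4', offset=17
After 9 (seek(-6, CUR)): offset=11
After 10 (read(4)): returned 'PIAG', offset=15

Answer: 15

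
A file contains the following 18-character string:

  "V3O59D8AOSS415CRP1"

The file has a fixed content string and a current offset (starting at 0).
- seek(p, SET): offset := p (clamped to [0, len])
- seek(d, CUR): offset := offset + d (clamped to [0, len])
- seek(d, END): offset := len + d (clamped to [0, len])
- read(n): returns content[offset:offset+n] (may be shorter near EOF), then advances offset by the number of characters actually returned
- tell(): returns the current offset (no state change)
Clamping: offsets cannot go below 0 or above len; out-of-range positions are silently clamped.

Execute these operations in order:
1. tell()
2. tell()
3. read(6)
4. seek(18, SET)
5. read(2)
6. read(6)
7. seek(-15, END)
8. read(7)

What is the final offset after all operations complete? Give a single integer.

After 1 (tell()): offset=0
After 2 (tell()): offset=0
After 3 (read(6)): returned 'V3O59D', offset=6
After 4 (seek(18, SET)): offset=18
After 5 (read(2)): returned '', offset=18
After 6 (read(6)): returned '', offset=18
After 7 (seek(-15, END)): offset=3
After 8 (read(7)): returned '59D8AOS', offset=10

Answer: 10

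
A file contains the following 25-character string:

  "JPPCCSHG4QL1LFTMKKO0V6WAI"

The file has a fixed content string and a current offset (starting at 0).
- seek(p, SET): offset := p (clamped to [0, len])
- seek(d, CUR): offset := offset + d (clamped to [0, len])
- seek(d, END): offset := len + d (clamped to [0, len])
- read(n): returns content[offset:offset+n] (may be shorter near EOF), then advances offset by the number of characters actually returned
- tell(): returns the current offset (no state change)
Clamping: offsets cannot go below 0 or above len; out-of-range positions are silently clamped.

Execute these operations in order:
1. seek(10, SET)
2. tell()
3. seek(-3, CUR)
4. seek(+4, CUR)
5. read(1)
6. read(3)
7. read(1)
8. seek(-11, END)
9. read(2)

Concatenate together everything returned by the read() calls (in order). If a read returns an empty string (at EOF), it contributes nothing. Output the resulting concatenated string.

After 1 (seek(10, SET)): offset=10
After 2 (tell()): offset=10
After 3 (seek(-3, CUR)): offset=7
After 4 (seek(+4, CUR)): offset=11
After 5 (read(1)): returned '1', offset=12
After 6 (read(3)): returned 'LFT', offset=15
After 7 (read(1)): returned 'M', offset=16
After 8 (seek(-11, END)): offset=14
After 9 (read(2)): returned 'TM', offset=16

Answer: 1LFTMTM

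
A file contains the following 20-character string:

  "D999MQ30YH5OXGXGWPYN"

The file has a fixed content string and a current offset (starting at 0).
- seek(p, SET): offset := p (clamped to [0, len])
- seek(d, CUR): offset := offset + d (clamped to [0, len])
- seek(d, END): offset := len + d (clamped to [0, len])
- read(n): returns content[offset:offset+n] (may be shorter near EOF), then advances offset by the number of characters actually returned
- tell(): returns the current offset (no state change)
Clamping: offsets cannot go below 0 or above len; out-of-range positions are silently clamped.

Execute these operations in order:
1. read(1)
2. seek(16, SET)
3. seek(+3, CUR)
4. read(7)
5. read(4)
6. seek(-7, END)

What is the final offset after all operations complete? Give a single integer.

Answer: 13

Derivation:
After 1 (read(1)): returned 'D', offset=1
After 2 (seek(16, SET)): offset=16
After 3 (seek(+3, CUR)): offset=19
After 4 (read(7)): returned 'N', offset=20
After 5 (read(4)): returned '', offset=20
After 6 (seek(-7, END)): offset=13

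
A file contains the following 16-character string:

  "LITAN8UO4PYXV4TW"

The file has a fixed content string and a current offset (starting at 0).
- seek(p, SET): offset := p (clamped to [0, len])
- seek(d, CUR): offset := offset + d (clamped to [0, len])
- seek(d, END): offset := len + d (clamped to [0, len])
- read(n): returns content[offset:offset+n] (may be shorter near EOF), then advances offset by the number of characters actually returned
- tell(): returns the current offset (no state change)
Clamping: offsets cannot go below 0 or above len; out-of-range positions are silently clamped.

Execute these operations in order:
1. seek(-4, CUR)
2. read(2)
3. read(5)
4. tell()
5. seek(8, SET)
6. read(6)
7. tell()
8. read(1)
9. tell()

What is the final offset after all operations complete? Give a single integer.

After 1 (seek(-4, CUR)): offset=0
After 2 (read(2)): returned 'LI', offset=2
After 3 (read(5)): returned 'TAN8U', offset=7
After 4 (tell()): offset=7
After 5 (seek(8, SET)): offset=8
After 6 (read(6)): returned '4PYXV4', offset=14
After 7 (tell()): offset=14
After 8 (read(1)): returned 'T', offset=15
After 9 (tell()): offset=15

Answer: 15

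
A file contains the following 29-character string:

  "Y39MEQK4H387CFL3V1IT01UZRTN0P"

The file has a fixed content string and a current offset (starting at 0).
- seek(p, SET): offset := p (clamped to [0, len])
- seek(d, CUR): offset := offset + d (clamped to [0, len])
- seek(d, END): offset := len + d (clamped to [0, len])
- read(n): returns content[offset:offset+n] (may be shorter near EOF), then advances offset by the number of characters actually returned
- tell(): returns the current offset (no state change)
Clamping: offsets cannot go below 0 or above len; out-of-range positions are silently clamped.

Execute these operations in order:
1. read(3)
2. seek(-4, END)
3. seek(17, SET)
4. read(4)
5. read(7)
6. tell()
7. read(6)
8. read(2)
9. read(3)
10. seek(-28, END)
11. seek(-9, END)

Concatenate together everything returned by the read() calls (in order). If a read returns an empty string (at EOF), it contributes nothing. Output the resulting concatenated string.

After 1 (read(3)): returned 'Y39', offset=3
After 2 (seek(-4, END)): offset=25
After 3 (seek(17, SET)): offset=17
After 4 (read(4)): returned '1IT0', offset=21
After 5 (read(7)): returned '1UZRTN0', offset=28
After 6 (tell()): offset=28
After 7 (read(6)): returned 'P', offset=29
After 8 (read(2)): returned '', offset=29
After 9 (read(3)): returned '', offset=29
After 10 (seek(-28, END)): offset=1
After 11 (seek(-9, END)): offset=20

Answer: Y391IT01UZRTN0P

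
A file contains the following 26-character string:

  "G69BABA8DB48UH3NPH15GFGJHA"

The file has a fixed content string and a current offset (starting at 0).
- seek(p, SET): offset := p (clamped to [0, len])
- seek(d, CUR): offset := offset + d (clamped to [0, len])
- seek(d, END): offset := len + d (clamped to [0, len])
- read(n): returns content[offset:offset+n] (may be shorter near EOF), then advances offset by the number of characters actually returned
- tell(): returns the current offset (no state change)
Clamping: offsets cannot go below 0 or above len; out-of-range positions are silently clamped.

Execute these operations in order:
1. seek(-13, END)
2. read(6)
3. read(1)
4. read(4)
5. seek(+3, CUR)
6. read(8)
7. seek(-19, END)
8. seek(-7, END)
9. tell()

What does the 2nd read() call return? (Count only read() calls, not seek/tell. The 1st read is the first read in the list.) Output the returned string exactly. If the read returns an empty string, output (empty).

Answer: 5

Derivation:
After 1 (seek(-13, END)): offset=13
After 2 (read(6)): returned 'H3NPH1', offset=19
After 3 (read(1)): returned '5', offset=20
After 4 (read(4)): returned 'GFGJ', offset=24
After 5 (seek(+3, CUR)): offset=26
After 6 (read(8)): returned '', offset=26
After 7 (seek(-19, END)): offset=7
After 8 (seek(-7, END)): offset=19
After 9 (tell()): offset=19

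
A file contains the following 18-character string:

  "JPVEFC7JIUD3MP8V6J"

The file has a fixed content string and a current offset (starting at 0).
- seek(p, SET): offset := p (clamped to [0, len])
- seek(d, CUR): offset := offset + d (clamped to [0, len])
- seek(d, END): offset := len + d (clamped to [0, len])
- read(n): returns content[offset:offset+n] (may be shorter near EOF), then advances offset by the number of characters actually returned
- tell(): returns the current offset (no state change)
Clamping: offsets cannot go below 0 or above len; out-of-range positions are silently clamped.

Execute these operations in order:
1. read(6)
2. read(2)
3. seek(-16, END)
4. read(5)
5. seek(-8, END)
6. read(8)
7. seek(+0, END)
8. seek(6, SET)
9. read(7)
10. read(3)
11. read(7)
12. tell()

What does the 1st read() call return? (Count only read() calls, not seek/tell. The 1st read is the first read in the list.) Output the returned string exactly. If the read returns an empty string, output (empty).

After 1 (read(6)): returned 'JPVEFC', offset=6
After 2 (read(2)): returned '7J', offset=8
After 3 (seek(-16, END)): offset=2
After 4 (read(5)): returned 'VEFC7', offset=7
After 5 (seek(-8, END)): offset=10
After 6 (read(8)): returned 'D3MP8V6J', offset=18
After 7 (seek(+0, END)): offset=18
After 8 (seek(6, SET)): offset=6
After 9 (read(7)): returned '7JIUD3M', offset=13
After 10 (read(3)): returned 'P8V', offset=16
After 11 (read(7)): returned '6J', offset=18
After 12 (tell()): offset=18

Answer: JPVEFC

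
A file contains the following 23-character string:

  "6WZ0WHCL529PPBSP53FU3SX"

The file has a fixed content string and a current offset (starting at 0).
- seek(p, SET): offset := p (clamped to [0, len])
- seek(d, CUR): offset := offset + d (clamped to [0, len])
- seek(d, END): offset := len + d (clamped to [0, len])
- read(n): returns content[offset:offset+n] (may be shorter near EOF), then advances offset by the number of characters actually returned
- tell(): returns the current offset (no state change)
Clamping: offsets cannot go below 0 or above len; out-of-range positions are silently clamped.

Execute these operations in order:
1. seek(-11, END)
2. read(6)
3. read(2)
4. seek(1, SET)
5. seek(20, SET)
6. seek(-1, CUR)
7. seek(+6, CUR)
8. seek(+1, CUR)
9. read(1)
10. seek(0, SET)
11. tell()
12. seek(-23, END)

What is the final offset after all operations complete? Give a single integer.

Answer: 0

Derivation:
After 1 (seek(-11, END)): offset=12
After 2 (read(6)): returned 'PBSP53', offset=18
After 3 (read(2)): returned 'FU', offset=20
After 4 (seek(1, SET)): offset=1
After 5 (seek(20, SET)): offset=20
After 6 (seek(-1, CUR)): offset=19
After 7 (seek(+6, CUR)): offset=23
After 8 (seek(+1, CUR)): offset=23
After 9 (read(1)): returned '', offset=23
After 10 (seek(0, SET)): offset=0
After 11 (tell()): offset=0
After 12 (seek(-23, END)): offset=0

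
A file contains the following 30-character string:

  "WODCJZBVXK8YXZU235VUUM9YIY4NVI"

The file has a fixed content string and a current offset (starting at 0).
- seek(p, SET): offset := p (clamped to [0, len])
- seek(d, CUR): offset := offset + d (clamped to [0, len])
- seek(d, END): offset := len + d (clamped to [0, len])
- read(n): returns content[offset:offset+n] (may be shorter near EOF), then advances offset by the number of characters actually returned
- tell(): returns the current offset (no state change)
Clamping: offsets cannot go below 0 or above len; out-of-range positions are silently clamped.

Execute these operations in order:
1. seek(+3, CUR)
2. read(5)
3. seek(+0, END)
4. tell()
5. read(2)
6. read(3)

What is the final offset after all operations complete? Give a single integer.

After 1 (seek(+3, CUR)): offset=3
After 2 (read(5)): returned 'CJZBV', offset=8
After 3 (seek(+0, END)): offset=30
After 4 (tell()): offset=30
After 5 (read(2)): returned '', offset=30
After 6 (read(3)): returned '', offset=30

Answer: 30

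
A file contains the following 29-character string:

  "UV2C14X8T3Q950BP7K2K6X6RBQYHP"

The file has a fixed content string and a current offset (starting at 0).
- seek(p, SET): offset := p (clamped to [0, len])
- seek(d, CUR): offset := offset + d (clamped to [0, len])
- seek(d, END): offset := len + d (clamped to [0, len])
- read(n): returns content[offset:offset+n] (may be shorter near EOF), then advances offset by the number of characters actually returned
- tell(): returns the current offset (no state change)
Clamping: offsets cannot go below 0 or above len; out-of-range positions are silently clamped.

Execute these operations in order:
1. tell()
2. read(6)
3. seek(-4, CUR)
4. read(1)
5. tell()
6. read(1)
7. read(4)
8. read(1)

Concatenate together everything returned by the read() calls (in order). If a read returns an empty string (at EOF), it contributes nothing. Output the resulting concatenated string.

After 1 (tell()): offset=0
After 2 (read(6)): returned 'UV2C14', offset=6
After 3 (seek(-4, CUR)): offset=2
After 4 (read(1)): returned '2', offset=3
After 5 (tell()): offset=3
After 6 (read(1)): returned 'C', offset=4
After 7 (read(4)): returned '14X8', offset=8
After 8 (read(1)): returned 'T', offset=9

Answer: UV2C142C14X8T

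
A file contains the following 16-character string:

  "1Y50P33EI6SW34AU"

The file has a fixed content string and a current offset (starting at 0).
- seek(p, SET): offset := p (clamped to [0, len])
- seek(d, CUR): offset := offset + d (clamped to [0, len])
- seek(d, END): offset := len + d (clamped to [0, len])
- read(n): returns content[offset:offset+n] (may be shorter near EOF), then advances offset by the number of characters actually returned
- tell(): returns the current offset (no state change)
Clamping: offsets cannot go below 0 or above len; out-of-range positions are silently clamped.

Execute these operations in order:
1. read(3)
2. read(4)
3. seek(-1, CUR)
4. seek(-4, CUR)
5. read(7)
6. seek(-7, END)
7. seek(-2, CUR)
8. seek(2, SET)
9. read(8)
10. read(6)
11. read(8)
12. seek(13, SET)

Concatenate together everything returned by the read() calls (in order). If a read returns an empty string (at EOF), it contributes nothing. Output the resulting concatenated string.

After 1 (read(3)): returned '1Y5', offset=3
After 2 (read(4)): returned '0P33', offset=7
After 3 (seek(-1, CUR)): offset=6
After 4 (seek(-4, CUR)): offset=2
After 5 (read(7)): returned '50P33EI', offset=9
After 6 (seek(-7, END)): offset=9
After 7 (seek(-2, CUR)): offset=7
After 8 (seek(2, SET)): offset=2
After 9 (read(8)): returned '50P33EI6', offset=10
After 10 (read(6)): returned 'SW34AU', offset=16
After 11 (read(8)): returned '', offset=16
After 12 (seek(13, SET)): offset=13

Answer: 1Y50P3350P33EI50P33EI6SW34AU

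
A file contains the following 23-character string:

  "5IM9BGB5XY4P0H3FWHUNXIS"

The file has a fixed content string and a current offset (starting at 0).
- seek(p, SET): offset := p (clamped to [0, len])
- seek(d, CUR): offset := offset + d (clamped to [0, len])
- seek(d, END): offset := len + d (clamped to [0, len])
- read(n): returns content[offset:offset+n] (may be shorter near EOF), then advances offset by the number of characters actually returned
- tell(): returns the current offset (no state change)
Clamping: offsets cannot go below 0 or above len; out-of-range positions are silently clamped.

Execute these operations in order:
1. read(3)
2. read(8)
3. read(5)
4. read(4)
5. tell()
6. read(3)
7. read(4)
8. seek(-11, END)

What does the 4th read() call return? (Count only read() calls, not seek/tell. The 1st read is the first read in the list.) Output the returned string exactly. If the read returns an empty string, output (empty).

Answer: WHUN

Derivation:
After 1 (read(3)): returned '5IM', offset=3
After 2 (read(8)): returned '9BGB5XY4', offset=11
After 3 (read(5)): returned 'P0H3F', offset=16
After 4 (read(4)): returned 'WHUN', offset=20
After 5 (tell()): offset=20
After 6 (read(3)): returned 'XIS', offset=23
After 7 (read(4)): returned '', offset=23
After 8 (seek(-11, END)): offset=12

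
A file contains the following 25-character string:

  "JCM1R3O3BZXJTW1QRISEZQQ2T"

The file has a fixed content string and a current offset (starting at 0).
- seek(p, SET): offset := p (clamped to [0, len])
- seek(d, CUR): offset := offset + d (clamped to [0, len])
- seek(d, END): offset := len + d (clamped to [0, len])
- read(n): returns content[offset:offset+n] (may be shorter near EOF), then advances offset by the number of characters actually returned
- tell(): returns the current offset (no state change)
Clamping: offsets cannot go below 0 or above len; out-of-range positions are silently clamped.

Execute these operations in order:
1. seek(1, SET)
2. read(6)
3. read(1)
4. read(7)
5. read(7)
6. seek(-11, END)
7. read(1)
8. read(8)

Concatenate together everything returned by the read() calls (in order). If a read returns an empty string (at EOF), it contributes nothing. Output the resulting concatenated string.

Answer: CM1R3O3BZXJTW1QRISEZQ1QRISEZQQ

Derivation:
After 1 (seek(1, SET)): offset=1
After 2 (read(6)): returned 'CM1R3O', offset=7
After 3 (read(1)): returned '3', offset=8
After 4 (read(7)): returned 'BZXJTW1', offset=15
After 5 (read(7)): returned 'QRISEZQ', offset=22
After 6 (seek(-11, END)): offset=14
After 7 (read(1)): returned '1', offset=15
After 8 (read(8)): returned 'QRISEZQQ', offset=23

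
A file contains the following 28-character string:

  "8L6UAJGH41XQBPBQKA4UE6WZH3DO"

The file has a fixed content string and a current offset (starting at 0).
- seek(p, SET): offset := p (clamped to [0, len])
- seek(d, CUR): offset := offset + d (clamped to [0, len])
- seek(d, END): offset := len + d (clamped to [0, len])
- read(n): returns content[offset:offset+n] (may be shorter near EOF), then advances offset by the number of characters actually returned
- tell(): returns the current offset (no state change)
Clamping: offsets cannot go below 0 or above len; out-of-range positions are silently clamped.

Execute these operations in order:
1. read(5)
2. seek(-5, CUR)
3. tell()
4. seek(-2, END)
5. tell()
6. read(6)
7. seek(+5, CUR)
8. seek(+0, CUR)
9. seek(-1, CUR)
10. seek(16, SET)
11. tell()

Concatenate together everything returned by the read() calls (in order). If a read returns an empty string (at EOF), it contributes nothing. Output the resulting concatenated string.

Answer: 8L6UADO

Derivation:
After 1 (read(5)): returned '8L6UA', offset=5
After 2 (seek(-5, CUR)): offset=0
After 3 (tell()): offset=0
After 4 (seek(-2, END)): offset=26
After 5 (tell()): offset=26
After 6 (read(6)): returned 'DO', offset=28
After 7 (seek(+5, CUR)): offset=28
After 8 (seek(+0, CUR)): offset=28
After 9 (seek(-1, CUR)): offset=27
After 10 (seek(16, SET)): offset=16
After 11 (tell()): offset=16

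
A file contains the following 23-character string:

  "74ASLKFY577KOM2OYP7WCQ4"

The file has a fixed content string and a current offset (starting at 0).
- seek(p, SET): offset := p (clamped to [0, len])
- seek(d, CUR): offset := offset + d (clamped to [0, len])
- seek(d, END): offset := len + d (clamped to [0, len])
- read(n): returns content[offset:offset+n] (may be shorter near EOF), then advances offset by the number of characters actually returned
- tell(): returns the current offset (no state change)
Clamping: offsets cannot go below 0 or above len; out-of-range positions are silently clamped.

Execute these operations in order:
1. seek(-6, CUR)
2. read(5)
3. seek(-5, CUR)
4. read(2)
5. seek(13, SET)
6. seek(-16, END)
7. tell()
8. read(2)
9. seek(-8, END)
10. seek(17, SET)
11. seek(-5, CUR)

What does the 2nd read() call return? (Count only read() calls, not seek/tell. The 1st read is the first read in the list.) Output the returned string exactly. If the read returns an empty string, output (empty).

Answer: 74

Derivation:
After 1 (seek(-6, CUR)): offset=0
After 2 (read(5)): returned '74ASL', offset=5
After 3 (seek(-5, CUR)): offset=0
After 4 (read(2)): returned '74', offset=2
After 5 (seek(13, SET)): offset=13
After 6 (seek(-16, END)): offset=7
After 7 (tell()): offset=7
After 8 (read(2)): returned 'Y5', offset=9
After 9 (seek(-8, END)): offset=15
After 10 (seek(17, SET)): offset=17
After 11 (seek(-5, CUR)): offset=12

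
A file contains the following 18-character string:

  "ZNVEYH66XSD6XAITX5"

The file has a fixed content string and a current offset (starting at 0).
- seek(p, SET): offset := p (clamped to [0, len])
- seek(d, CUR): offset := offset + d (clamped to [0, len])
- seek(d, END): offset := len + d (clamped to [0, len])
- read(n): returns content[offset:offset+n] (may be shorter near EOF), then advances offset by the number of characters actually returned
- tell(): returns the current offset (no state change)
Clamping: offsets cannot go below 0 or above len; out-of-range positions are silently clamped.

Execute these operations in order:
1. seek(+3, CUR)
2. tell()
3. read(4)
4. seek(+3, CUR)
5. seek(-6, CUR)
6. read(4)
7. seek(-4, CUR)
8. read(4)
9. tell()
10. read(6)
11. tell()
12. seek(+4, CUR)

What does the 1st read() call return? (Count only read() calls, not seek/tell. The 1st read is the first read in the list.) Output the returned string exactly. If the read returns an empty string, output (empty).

After 1 (seek(+3, CUR)): offset=3
After 2 (tell()): offset=3
After 3 (read(4)): returned 'EYH6', offset=7
After 4 (seek(+3, CUR)): offset=10
After 5 (seek(-6, CUR)): offset=4
After 6 (read(4)): returned 'YH66', offset=8
After 7 (seek(-4, CUR)): offset=4
After 8 (read(4)): returned 'YH66', offset=8
After 9 (tell()): offset=8
After 10 (read(6)): returned 'XSD6XA', offset=14
After 11 (tell()): offset=14
After 12 (seek(+4, CUR)): offset=18

Answer: EYH6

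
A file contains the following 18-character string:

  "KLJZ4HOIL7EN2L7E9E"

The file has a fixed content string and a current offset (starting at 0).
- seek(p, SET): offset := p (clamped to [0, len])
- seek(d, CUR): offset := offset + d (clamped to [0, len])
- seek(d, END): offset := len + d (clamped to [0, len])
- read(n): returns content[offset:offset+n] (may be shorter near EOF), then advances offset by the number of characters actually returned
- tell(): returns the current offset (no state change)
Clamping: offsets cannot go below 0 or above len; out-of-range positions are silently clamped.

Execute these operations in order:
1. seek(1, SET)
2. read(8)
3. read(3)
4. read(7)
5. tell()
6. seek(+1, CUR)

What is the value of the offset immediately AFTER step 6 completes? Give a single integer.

Answer: 18

Derivation:
After 1 (seek(1, SET)): offset=1
After 2 (read(8)): returned 'LJZ4HOIL', offset=9
After 3 (read(3)): returned '7EN', offset=12
After 4 (read(7)): returned '2L7E9E', offset=18
After 5 (tell()): offset=18
After 6 (seek(+1, CUR)): offset=18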